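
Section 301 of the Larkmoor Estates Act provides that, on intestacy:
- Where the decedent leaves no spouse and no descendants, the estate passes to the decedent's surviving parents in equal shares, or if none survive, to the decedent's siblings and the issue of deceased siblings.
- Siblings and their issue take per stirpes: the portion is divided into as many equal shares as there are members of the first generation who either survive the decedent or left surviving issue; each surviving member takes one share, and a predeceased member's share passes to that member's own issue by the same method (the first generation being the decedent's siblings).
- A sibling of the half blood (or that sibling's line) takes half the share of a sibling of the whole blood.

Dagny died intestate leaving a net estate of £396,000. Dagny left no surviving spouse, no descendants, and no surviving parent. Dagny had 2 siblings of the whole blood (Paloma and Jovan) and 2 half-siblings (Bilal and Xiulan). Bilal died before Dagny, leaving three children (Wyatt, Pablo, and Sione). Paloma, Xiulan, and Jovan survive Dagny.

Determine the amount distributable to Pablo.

The entire £396,000 passes to the siblings and their issue.
Counting each half-blood sibling's line as half a unit, there are 3 units in £396,000, so one unit is £132,000. Whole-blood lines (Paloma and Jovan) take £132,000 each; half-blood lines (Bilal and Xiulan) take £66,000 each.
Bilal's share (£66,000) is divided into 3 shares of £22,000: Wyatt, Pablo, and Sione each take £22,000.

Pablo receives £22,000.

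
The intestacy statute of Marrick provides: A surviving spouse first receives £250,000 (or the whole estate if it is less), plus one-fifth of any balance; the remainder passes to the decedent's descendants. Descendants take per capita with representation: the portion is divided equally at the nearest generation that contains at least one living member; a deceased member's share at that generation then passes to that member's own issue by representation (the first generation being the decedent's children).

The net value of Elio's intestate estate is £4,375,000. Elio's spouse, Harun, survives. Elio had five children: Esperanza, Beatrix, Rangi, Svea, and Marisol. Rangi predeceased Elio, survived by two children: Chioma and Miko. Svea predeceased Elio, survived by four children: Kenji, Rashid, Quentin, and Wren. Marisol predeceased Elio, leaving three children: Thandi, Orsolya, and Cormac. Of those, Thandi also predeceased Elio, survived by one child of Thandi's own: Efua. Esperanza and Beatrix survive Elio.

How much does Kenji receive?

Kenji receives £165,000.

Harun first takes £250,000, leaving a balance of £4,125,000. Harun then takes one-fifth of the balance (£825,000), for a total of £1,075,000. The remaining £3,300,000 passes to the descendants.
The descendants' portion (£3,300,000) is divided into 5 shares of £660,000: Esperanza and Beatrix each take £660,000; Rangi's £660,000 share passes to Rangi's issue; Svea's £660,000 share passes to Svea's issue; Marisol's £660,000 share passes to Marisol's issue.
Rangi's share (£660,000) is divided into 2 shares of £330,000: Chioma and Miko each take £330,000.
Svea's share (£660,000) is divided into 4 shares of £165,000: Kenji, Rashid, Quentin, and Wren each take £165,000.
Marisol's share (£660,000) is divided into 3 shares of £220,000: Orsolya and Cormac each take £220,000; Thandi's £220,000 share passes to Thandi's issue.
Thandi's share (£220,000) passes entirely to Efua.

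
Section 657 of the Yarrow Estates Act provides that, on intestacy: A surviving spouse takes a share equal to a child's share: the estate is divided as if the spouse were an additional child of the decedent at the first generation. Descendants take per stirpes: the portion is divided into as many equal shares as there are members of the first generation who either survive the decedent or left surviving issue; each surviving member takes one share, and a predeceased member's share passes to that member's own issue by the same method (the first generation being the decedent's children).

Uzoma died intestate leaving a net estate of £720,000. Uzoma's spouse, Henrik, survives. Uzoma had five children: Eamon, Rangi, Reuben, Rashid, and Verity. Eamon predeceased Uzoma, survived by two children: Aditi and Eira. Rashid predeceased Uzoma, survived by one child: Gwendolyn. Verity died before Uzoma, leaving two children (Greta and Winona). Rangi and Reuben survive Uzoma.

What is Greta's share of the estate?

Greta receives £60,000.

The spouse counts as an additional share at the children's level, so there are 6 primary shares of £120,000. Henrik takes one such share (£120,000).
The children's combined portion (£600,000) is divided into 5 shares of £120,000: Rangi and Reuben each take £120,000; Eamon's £120,000 share passes to Eamon's issue; Rashid's £120,000 share passes to Rashid's issue; Verity's £120,000 share passes to Verity's issue.
Eamon's share (£120,000) is divided into 2 shares of £60,000: Aditi and Eira each take £60,000.
Rashid's share (£120,000) passes entirely to Gwendolyn.
Verity's share (£120,000) is divided into 2 shares of £60,000: Greta and Winona each take £60,000.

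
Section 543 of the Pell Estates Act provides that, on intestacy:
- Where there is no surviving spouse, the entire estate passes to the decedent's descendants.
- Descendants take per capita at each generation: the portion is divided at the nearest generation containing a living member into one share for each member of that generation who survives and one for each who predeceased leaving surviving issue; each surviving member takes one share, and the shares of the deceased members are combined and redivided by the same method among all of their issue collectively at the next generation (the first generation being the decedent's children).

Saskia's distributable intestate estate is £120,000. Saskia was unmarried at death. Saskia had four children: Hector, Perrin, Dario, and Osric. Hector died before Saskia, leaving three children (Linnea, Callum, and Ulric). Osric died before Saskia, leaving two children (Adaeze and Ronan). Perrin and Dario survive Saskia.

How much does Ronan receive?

The entire £120,000 passes to the descendants.
That amount (£120,000) is divided at the children's generation into 4 shares of £30,000. Perrin and Dario each take £30,000. The 2 shares of the deceased (Hector and Osric) are combined into a pool of £60,000.
That pool (£60,000) is divided at the grandchildren's generation equally among Linnea, Callum, Ulric, Adaeze, and Ronan: £12,000 each.

Ronan receives £12,000.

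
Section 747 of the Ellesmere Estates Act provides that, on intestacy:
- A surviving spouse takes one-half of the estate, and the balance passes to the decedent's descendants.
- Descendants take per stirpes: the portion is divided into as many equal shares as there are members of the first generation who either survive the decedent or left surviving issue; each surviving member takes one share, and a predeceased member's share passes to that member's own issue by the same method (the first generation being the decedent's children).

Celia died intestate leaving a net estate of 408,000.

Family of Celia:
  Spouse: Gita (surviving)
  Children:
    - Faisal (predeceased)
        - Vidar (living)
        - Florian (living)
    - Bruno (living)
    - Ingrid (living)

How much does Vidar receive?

Vidar receives 34,000.

Gita takes one-half of 408,000 = 204,000. The remaining 204,000 passes to the descendants.
The descendants' portion (204,000) is divided into 3 shares of 68,000: Bruno and Ingrid each take 68,000; Faisal's 68,000 share passes to Faisal's issue.
Faisal's share (68,000) is divided into 2 shares of 34,000: Vidar and Florian each take 34,000.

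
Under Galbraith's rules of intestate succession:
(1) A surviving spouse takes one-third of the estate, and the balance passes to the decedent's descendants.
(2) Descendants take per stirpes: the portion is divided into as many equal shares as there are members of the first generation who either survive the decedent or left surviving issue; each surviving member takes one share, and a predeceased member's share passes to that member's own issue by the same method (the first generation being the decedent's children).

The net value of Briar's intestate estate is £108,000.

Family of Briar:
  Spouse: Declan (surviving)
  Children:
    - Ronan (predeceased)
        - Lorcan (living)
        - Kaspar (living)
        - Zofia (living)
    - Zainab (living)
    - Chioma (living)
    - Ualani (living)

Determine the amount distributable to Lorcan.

Lorcan receives £6,000.

Declan takes one-third of £108,000 = £36,000. The remaining £72,000 passes to the descendants.
The descendants' portion (£72,000) is divided into 4 shares of £18,000: Zainab, Chioma, and Ualani each take £18,000; Ronan's £18,000 share passes to Ronan's issue.
Ronan's share (£18,000) is divided into 3 shares of £6,000: Lorcan, Kaspar, and Zofia each take £6,000.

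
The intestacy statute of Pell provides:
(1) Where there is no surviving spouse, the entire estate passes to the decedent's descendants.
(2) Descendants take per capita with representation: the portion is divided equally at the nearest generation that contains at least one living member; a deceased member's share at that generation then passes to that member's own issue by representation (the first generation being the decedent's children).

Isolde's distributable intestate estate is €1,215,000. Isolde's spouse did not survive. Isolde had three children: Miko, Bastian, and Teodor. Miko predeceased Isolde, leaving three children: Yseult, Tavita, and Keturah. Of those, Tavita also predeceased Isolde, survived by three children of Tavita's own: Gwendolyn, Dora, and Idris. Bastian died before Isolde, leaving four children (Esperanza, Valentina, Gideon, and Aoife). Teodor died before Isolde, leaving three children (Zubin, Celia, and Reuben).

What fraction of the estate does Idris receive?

The entire €1,215,000 passes to the descendants.
No child survives, so the initial division is made at the grandchildren's generation.
That amount (€1,215,000) is divided into 10 shares of €121,500: Yseult, Keturah, Esperanza, Valentina, Gideon, Aoife, Zubin, Celia, and Reuben each take €121,500; Tavita's €121,500 share passes to Tavita's issue.
Tavita's share (€121,500) is divided into 3 shares of €40,500: Gwendolyn, Dora, and Idris each take €40,500.

Idris receives 1/30 of the estate.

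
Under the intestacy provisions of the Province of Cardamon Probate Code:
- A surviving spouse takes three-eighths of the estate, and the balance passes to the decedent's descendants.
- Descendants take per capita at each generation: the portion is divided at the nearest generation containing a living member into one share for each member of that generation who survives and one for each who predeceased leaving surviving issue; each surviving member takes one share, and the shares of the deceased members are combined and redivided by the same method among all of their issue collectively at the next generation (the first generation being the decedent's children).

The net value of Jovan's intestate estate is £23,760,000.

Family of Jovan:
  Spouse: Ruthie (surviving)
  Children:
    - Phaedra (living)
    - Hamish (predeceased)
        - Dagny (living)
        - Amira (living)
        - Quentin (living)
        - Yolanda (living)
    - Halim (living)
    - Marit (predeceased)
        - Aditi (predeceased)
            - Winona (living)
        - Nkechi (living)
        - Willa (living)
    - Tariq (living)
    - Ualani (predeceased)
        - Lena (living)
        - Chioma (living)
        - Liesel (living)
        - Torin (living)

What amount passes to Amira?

Ruthie takes three-eighths of £23,760,000 = £8,910,000. The remaining £14,850,000 passes to the descendants.
The descendants' portion (£14,850,000) is divided at the children's generation into 6 shares of £2,475,000. Phaedra, Halim, and Tariq each take £2,475,000. The 3 shares of the deceased (Hamish, Marit, and Ualani) are combined into a pool of £7,425,000.
That pool (£7,425,000) is divided at the grandchildren's generation into 11 shares of £675,000. Dagny, Amira, Quentin, Yolanda, Nkechi, Willa, Lena, Chioma, Liesel, and Torin each take £675,000. The remaining share for the deceased Aditi (£675,000) is carried to the next generation.
That pool (£675,000) passes entirely to Winona, the sole taker at the great-grandchildren's generation.

Amira receives £675,000.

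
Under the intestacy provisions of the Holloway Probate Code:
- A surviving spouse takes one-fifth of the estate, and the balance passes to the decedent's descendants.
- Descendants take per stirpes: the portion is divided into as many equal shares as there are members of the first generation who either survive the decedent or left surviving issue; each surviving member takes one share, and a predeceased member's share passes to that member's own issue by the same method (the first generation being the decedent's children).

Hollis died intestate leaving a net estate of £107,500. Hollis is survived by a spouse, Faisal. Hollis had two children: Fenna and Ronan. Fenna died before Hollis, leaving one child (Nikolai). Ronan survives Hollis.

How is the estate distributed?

Faisal takes one-fifth of £107,500 = £21,500. The remaining £86,000 passes to the descendants.
The descendants' portion (£86,000) is divided into 2 shares of £43,000: Ronan takes £43,000; Fenna's £43,000 share passes to Fenna's issue.
Fenna's share (£43,000) passes entirely to Nikolai.

Faisal: £21,500; Nikolai: £43,000; Ronan: £43,000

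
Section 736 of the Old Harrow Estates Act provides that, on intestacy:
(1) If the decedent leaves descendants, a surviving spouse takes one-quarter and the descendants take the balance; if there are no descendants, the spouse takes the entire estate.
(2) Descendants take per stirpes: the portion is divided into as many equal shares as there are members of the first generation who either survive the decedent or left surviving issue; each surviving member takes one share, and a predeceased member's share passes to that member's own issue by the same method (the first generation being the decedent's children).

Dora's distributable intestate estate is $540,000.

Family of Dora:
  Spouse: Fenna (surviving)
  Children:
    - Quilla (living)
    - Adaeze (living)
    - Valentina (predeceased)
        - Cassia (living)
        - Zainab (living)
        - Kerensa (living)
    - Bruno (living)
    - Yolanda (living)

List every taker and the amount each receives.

Fenna takes one-quarter of $540,000 = $135,000. The remaining $405,000 passes to the descendants.
The descendants' portion ($405,000) is divided into 5 shares of $81,000: Quilla, Adaeze, Bruno, and Yolanda each take $81,000; Valentina's $81,000 share passes to Valentina's issue.
Valentina's share ($81,000) is divided into 3 shares of $27,000: Cassia, Zainab, and Kerensa each take $27,000.

Fenna: $135,000; Quilla: $81,000; Adaeze: $81,000; Cassia: $27,000; Zainab: $27,000; Kerensa: $27,000; Bruno: $81,000; Yolanda: $81,000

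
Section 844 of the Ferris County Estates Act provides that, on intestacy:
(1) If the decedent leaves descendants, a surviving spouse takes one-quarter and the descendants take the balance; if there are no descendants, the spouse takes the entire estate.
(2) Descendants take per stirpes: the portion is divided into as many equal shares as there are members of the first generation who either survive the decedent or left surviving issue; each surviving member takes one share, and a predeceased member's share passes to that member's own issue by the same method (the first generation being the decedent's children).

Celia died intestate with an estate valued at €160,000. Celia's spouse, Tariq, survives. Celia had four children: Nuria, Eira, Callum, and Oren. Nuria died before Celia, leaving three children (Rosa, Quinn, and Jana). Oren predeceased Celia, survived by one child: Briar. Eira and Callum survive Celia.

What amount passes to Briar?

Briar receives €30,000.

Tariq takes one-quarter of €160,000 = €40,000. The remaining €120,000 passes to the descendants.
The descendants' portion (€120,000) is divided into 4 shares of €30,000: Eira and Callum each take €30,000; Nuria's €30,000 share passes to Nuria's issue; Oren's €30,000 share passes to Oren's issue.
Nuria's share (€30,000) is divided into 3 shares of €10,000: Rosa, Quinn, and Jana each take €10,000.
Oren's share (€30,000) passes entirely to Briar.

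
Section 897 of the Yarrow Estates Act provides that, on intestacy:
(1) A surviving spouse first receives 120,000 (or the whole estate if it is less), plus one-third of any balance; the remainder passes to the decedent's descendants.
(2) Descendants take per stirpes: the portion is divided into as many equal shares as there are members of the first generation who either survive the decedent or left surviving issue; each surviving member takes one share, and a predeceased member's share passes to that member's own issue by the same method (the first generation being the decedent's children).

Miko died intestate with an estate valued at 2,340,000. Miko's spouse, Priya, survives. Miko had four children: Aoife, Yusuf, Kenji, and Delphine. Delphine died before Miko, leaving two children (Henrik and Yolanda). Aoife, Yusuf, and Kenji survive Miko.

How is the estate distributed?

Priya first takes 120,000, leaving a balance of 2,220,000. Priya then takes one-third of the balance (740,000), for a total of 860,000. The remaining 1,480,000 passes to the descendants.
The descendants' portion (1,480,000) is divided into 4 shares of 370,000: Aoife, Yusuf, and Kenji each take 370,000; Delphine's 370,000 share passes to Delphine's issue.
Delphine's share (370,000) is divided into 2 shares of 185,000: Henrik and Yolanda each take 185,000.

Priya: 860,000; Aoife: 370,000; Yusuf: 370,000; Kenji: 370,000; Henrik: 185,000; Yolanda: 185,000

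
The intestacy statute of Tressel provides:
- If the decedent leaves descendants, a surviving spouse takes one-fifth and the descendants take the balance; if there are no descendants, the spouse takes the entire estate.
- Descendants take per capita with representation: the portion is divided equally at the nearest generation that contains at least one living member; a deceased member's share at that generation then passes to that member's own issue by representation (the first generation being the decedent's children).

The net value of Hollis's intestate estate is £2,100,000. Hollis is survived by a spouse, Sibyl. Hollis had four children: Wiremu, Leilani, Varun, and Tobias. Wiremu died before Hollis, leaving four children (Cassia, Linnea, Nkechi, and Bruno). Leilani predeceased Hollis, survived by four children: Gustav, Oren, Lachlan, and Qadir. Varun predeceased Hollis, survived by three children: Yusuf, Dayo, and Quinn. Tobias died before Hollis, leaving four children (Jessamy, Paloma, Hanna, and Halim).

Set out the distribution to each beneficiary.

Sibyl: £420,000; Cassia: £112,000; Linnea: £112,000; Nkechi: £112,000; Bruno: £112,000; Gustav: £112,000; Oren: £112,000; Lachlan: £112,000; Qadir: £112,000; Yusuf: £112,000; Dayo: £112,000; Quinn: £112,000; Jessamy: £112,000; Paloma: £112,000; Hanna: £112,000; Halim: £112,000

Sibyl takes one-fifth of £2,100,000 = £420,000. The remaining £1,680,000 passes to the descendants.
No child survives, so the initial division is made at the grandchildren's generation.
The descendants' portion (£1,680,000) is divided into 15 shares of £112,000: Cassia, Linnea, Nkechi, Bruno, Gustav, Oren, Lachlan, Qadir, Yusuf, Dayo, Quinn, Jessamy, Paloma, Hanna, and Halim each take £112,000.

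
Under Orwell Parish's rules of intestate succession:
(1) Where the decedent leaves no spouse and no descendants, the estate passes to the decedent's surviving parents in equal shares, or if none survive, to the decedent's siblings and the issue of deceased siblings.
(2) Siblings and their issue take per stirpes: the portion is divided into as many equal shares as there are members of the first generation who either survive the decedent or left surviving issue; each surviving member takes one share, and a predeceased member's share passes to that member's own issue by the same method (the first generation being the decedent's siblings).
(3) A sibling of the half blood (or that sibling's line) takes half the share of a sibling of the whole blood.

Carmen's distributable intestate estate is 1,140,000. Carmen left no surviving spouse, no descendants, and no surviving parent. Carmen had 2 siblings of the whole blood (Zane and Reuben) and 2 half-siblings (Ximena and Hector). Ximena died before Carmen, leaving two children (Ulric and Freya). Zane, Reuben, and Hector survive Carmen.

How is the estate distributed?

The entire 1,140,000 passes to the siblings and their issue.
Counting each half-blood sibling's line as half a unit, there are 3 units in 1,140,000, so one unit is 380,000. Whole-blood lines (Zane and Reuben) take 380,000 each; half-blood lines (Ximena and Hector) take 190,000 each.
Ximena's share (190,000) is divided into 2 shares of 95,000: Ulric and Freya each take 95,000.

Zane: 380,000; Ulric: 95,000; Freya: 95,000; Reuben: 380,000; Hector: 190,000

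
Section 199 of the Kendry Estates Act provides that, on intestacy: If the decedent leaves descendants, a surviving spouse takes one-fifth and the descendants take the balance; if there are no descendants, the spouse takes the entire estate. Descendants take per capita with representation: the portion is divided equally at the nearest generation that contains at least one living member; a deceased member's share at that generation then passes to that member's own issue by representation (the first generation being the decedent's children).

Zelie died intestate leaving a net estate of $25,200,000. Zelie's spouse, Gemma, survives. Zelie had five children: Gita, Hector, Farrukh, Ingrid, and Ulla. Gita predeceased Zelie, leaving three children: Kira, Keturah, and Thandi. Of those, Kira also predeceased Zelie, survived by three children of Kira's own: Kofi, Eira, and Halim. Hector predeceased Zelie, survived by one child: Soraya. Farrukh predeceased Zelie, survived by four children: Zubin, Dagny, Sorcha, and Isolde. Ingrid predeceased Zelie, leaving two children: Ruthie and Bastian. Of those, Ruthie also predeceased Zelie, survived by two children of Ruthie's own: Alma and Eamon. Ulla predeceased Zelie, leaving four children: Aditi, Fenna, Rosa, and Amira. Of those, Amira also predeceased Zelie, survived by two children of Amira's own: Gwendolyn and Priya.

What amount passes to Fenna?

Gemma takes one-fifth of $25,200,000 = $5,040,000. The remaining $20,160,000 passes to the descendants.
No child survives, so the initial division is made at the grandchildren's generation.
The descendants' portion ($20,160,000) is divided into 14 shares of $1,440,000: Keturah, Thandi, Soraya, Zubin, Dagny, Sorcha, Isolde, Bastian, Aditi, Fenna, and Rosa each take $1,440,000; Kira's $1,440,000 share passes to Kira's issue; Ruthie's $1,440,000 share passes to Ruthie's issue; Amira's $1,440,000 share passes to Amira's issue.
Kira's share ($1,440,000) is divided into 3 shares of $480,000: Kofi, Eira, and Halim each take $480,000.
Ruthie's share ($1,440,000) is divided into 2 shares of $720,000: Alma and Eamon each take $720,000.
Amira's share ($1,440,000) is divided into 2 shares of $720,000: Gwendolyn and Priya each take $720,000.

Fenna receives $1,440,000.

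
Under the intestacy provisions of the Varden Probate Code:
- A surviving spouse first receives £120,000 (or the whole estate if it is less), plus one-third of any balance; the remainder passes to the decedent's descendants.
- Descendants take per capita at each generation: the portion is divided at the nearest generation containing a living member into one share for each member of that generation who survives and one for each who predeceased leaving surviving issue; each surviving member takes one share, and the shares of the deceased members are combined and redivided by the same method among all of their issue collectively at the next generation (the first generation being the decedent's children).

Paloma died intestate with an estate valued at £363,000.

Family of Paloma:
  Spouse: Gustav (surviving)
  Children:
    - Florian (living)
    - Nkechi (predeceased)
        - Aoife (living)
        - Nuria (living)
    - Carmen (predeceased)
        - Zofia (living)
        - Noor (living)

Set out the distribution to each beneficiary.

Gustav: £201,000; Florian: £54,000; Aoife: £27,000; Nuria: £27,000; Zofia: £27,000; Noor: £27,000

Gustav first takes £120,000, leaving a balance of £243,000. Gustav then takes one-third of the balance (£81,000), for a total of £201,000. The remaining £162,000 passes to the descendants.
The descendants' portion (£162,000) is divided at the children's generation into 3 shares of £54,000. Florian takes £54,000. The 2 shares of the deceased (Nkechi and Carmen) are combined into a pool of £108,000.
That pool (£108,000) is divided at the grandchildren's generation equally among Aoife, Nuria, Zofia, and Noor: £27,000 each.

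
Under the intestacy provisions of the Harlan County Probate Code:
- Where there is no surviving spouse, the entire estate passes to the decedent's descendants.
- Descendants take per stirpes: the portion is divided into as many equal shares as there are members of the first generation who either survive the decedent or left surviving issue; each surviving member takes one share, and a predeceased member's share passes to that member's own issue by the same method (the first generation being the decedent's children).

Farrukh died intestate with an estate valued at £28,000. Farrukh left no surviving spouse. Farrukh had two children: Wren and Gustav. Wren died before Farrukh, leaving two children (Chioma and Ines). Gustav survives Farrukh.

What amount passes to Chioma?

The entire £28,000 passes to the descendants.
That amount (£28,000) is divided into 2 shares of £14,000: Gustav takes £14,000; Wren's £14,000 share passes to Wren's issue.
Wren's share (£14,000) is divided into 2 shares of £7,000: Chioma and Ines each take £7,000.

Chioma receives £7,000.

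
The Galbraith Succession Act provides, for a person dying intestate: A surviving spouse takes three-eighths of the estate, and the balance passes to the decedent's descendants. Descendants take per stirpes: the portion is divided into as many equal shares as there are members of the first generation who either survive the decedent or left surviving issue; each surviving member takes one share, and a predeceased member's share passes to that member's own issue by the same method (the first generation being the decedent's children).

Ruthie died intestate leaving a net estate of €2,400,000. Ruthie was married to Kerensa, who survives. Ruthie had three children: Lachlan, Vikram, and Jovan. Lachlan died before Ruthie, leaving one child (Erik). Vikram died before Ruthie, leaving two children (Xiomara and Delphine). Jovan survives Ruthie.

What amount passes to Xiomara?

Kerensa takes three-eighths of €2,400,000 = €900,000. The remaining €1,500,000 passes to the descendants.
The descendants' portion (€1,500,000) is divided into 3 shares of €500,000: Jovan takes €500,000; Lachlan's €500,000 share passes to Lachlan's issue; Vikram's €500,000 share passes to Vikram's issue.
Lachlan's share (€500,000) passes entirely to Erik.
Vikram's share (€500,000) is divided into 2 shares of €250,000: Xiomara and Delphine each take €250,000.

Xiomara receives €250,000.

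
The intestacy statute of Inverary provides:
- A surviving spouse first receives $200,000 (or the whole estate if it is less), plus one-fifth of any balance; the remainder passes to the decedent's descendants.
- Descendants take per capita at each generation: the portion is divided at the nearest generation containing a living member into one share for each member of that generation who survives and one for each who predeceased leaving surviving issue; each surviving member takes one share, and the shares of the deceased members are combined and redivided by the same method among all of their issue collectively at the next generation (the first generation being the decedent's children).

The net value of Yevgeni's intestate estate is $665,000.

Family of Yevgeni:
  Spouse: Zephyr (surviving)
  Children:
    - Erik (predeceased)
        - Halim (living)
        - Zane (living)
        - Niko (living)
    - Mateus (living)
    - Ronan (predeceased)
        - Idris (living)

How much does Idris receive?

Idris receives $62,000.

Zephyr first takes $200,000, leaving a balance of $465,000. Zephyr then takes one-fifth of the balance ($93,000), for a total of $293,000. The remaining $372,000 passes to the descendants.
The descendants' portion ($372,000) is divided at the children's generation into 3 shares of $124,000. Mateus takes $124,000. The 2 shares of the deceased (Erik and Ronan) are combined into a pool of $248,000.
That pool ($248,000) is divided at the grandchildren's generation equally among Halim, Zane, Niko, and Idris: $62,000 each.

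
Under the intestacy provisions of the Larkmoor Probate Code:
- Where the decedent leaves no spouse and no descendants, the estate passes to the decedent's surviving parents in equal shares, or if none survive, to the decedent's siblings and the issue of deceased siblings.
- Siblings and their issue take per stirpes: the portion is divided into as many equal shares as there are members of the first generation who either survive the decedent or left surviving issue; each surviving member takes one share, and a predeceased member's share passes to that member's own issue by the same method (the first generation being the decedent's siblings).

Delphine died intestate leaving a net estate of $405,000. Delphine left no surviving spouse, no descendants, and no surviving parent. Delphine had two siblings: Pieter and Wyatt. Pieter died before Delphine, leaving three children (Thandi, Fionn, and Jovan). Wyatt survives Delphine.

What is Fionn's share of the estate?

Fionn receives $67,500.

The entire $405,000 passes to the siblings and their issue.
That amount ($405,000) is divided into 2 shares of $202,500: Wyatt takes $202,500; Pieter's $202,500 share passes to Pieter's issue.
Pieter's share ($202,500) is divided into 3 shares of $67,500: Thandi, Fionn, and Jovan each take $67,500.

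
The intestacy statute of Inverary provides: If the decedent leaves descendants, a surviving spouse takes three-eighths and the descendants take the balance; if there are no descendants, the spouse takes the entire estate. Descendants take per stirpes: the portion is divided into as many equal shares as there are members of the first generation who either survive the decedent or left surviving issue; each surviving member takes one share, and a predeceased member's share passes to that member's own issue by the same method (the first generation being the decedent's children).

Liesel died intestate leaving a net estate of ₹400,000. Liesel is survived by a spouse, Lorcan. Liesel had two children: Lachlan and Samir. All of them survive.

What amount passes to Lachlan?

Lachlan receives ₹125,000.

Lorcan takes three-eighths of ₹400,000 = ₹150,000. The remaining ₹250,000 passes to the descendants.
The descendants' portion (₹250,000) is divided into 2 shares of ₹125,000: Lachlan and Samir each take ₹125,000.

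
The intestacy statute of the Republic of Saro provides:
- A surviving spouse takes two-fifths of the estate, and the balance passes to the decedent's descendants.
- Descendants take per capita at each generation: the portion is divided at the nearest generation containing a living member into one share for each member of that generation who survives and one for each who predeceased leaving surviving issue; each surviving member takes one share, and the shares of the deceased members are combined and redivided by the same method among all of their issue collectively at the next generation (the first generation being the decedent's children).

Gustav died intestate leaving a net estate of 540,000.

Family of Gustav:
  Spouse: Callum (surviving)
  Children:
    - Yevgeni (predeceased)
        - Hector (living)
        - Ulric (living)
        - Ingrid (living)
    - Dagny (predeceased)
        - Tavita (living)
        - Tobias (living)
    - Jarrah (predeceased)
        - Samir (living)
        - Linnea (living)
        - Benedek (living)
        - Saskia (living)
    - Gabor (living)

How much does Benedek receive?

Benedek receives 27,000.

Callum takes two-fifths of 540,000 = 216,000. The remaining 324,000 passes to the descendants.
The descendants' portion (324,000) is divided at the children's generation into 4 shares of 81,000. Gabor takes 81,000. The 3 shares of the deceased (Yevgeni, Dagny, and Jarrah) are combined into a pool of 243,000.
That pool (243,000) is divided at the grandchildren's generation equally among Hector, Ulric, Ingrid, Tavita, Tobias, Samir, Linnea, Benedek, and Saskia: 27,000 each.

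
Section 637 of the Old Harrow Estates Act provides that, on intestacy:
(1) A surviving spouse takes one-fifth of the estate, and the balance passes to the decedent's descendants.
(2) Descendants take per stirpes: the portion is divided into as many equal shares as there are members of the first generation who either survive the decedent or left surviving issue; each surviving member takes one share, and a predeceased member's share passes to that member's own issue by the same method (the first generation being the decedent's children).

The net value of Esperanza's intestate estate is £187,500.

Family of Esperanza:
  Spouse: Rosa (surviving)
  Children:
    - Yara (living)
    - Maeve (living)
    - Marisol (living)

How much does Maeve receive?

Rosa takes one-fifth of £187,500 = £37,500. The remaining £150,000 passes to the descendants.
The descendants' portion (£150,000) is divided into 3 shares of £50,000: Yara, Maeve, and Marisol each take £50,000.

Maeve receives £50,000.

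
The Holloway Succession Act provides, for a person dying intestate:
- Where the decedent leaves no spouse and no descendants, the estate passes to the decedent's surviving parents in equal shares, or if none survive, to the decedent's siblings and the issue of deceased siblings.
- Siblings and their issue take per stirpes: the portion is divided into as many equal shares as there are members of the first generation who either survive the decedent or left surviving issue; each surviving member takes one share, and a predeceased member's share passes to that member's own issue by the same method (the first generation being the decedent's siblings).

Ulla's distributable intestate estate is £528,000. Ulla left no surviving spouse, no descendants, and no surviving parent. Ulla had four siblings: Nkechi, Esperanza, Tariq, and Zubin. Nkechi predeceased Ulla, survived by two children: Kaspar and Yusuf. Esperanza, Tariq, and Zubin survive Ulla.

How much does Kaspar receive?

The entire £528,000 passes to the siblings and their issue.
That amount (£528,000) is divided into 4 shares of £132,000: Esperanza, Tariq, and Zubin each take £132,000; Nkechi's £132,000 share passes to Nkechi's issue.
Nkechi's share (£132,000) is divided into 2 shares of £66,000: Kaspar and Yusuf each take £66,000.

Kaspar receives £66,000.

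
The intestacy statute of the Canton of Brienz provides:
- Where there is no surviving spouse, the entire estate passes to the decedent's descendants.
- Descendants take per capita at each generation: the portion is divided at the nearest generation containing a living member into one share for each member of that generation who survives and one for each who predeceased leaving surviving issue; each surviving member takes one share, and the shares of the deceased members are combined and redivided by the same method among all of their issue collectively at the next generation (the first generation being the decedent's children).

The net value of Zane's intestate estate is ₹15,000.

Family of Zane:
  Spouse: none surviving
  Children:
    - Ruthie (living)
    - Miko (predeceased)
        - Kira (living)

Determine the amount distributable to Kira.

The entire ₹15,000 passes to the descendants.
That amount (₹15,000) is divided at the children's generation into 2 shares of ₹7,500. Ruthie takes ₹7,500. The remaining share for the deceased Miko (₹7,500) is carried to the next generation.
That pool (₹7,500) passes entirely to Kira, the sole taker at the grandchildren's generation.

Kira receives ₹7,500.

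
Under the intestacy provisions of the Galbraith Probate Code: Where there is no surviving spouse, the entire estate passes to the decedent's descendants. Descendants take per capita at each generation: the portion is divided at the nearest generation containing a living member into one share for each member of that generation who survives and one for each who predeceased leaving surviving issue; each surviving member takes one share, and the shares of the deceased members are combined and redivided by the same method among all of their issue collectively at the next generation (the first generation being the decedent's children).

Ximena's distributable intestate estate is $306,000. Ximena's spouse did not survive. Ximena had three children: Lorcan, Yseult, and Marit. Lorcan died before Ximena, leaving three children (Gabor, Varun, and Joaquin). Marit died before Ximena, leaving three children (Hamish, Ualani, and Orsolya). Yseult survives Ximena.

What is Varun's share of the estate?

Varun receives $34,000.

The entire $306,000 passes to the descendants.
That amount ($306,000) is divided at the children's generation into 3 shares of $102,000. Yseult takes $102,000. The 2 shares of the deceased (Lorcan and Marit) are combined into a pool of $204,000.
That pool ($204,000) is divided at the grandchildren's generation equally among Gabor, Varun, Joaquin, Hamish, Ualani, and Orsolya: $34,000 each.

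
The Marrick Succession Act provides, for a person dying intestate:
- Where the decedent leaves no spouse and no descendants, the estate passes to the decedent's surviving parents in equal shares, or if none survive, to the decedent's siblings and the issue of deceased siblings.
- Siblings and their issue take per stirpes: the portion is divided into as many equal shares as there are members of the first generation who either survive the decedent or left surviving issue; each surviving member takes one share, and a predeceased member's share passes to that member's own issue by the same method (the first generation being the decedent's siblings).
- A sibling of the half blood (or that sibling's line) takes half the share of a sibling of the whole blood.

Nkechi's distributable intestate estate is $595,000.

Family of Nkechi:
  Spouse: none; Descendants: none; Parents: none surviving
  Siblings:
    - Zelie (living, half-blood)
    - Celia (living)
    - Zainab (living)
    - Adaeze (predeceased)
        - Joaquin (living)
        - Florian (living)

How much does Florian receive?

Florian receives $85,000.

The entire $595,000 passes to the siblings and their issue.
Counting each half-blood sibling's line as half a unit, there are 7/2 units in $595,000, so one unit is $170,000. Whole-blood lines (Celia, Zainab, and Adaeze) take $170,000 each; half-blood lines (Zelie) take $85,000 each.
Adaeze's share ($170,000) is divided into 2 shares of $85,000: Joaquin and Florian each take $85,000.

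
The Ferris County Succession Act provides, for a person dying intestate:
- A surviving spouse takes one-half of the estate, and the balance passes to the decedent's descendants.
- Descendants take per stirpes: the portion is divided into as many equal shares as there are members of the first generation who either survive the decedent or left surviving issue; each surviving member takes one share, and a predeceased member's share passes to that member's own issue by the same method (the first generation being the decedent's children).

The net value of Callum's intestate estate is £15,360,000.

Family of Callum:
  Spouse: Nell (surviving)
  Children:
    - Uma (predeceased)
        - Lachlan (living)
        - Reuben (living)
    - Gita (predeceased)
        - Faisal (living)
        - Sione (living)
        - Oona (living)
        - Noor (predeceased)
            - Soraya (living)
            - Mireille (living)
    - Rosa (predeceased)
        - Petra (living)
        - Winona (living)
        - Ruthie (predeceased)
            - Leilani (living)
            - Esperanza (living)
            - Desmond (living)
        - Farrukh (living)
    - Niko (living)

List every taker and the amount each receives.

Nell takes one-half of £15,360,000 = £7,680,000. The remaining £7,680,000 passes to the descendants.
The descendants' portion (£7,680,000) is divided into 4 shares of £1,920,000: Niko takes £1,920,000; Uma's £1,920,000 share passes to Uma's issue; Gita's £1,920,000 share passes to Gita's issue; Rosa's £1,920,000 share passes to Rosa's issue.
Uma's share (£1,920,000) is divided into 2 shares of £960,000: Lachlan and Reuben each take £960,000.
Gita's share (£1,920,000) is divided into 4 shares of £480,000: Faisal, Sione, and Oona each take £480,000; Noor's £480,000 share passes to Noor's issue.
Noor's share (£480,000) is divided into 2 shares of £240,000: Soraya and Mireille each take £240,000.
Rosa's share (£1,920,000) is divided into 4 shares of £480,000: Petra, Winona, and Farrukh each take £480,000; Ruthie's £480,000 share passes to Ruthie's issue.
Ruthie's share (£480,000) is divided into 3 shares of £160,000: Leilani, Esperanza, and Desmond each take £160,000.

Nell: £7,680,000; Lachlan: £960,000; Reuben: £960,000; Faisal: £480,000; Sione: £480,000; Oona: £480,000; Soraya: £240,000; Mireille: £240,000; Petra: £480,000; Winona: £480,000; Leilani: £160,000; Esperanza: £160,000; Desmond: £160,000; Farrukh: £480,000; Niko: £1,920,000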